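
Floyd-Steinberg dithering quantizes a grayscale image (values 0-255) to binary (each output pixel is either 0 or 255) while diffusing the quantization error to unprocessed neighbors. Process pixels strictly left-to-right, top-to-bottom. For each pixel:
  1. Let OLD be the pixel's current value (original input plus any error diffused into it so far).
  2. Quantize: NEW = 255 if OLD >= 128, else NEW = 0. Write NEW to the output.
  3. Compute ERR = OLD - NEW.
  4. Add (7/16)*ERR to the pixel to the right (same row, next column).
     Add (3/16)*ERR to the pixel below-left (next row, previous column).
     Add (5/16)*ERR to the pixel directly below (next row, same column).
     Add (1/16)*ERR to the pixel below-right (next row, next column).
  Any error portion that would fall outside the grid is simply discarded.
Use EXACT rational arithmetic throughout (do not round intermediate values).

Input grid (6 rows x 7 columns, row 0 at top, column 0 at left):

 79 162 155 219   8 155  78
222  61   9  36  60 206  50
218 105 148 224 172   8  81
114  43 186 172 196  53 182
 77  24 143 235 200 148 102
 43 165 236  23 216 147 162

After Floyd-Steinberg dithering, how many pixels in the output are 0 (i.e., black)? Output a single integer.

(0,0): OLD=79 → NEW=0, ERR=79
(0,1): OLD=3145/16 → NEW=255, ERR=-935/16
(0,2): OLD=33135/256 → NEW=255, ERR=-32145/256
(0,3): OLD=672009/4096 → NEW=255, ERR=-372471/4096
(0,4): OLD=-2083009/65536 → NEW=0, ERR=-2083009/65536
(0,5): OLD=147948217/1048576 → NEW=255, ERR=-119438663/1048576
(0,6): OLD=472552207/16777216 → NEW=0, ERR=472552207/16777216
(1,0): OLD=60347/256 → NEW=255, ERR=-4933/256
(1,1): OLD=32157/2048 → NEW=0, ERR=32157/2048
(1,2): OLD=-2888351/65536 → NEW=0, ERR=-2888351/65536
(1,3): OLD=-6686387/262144 → NEW=0, ERR=-6686387/262144
(1,4): OLD=199104839/16777216 → NEW=0, ERR=199104839/16777216
(1,5): OLD=24010375543/134217728 → NEW=255, ERR=-10215145097/134217728
(1,6): OLD=39482106137/2147483648 → NEW=0, ERR=39482106137/2147483648
(2,0): OLD=7042575/32768 → NEW=255, ERR=-1313265/32768
(2,1): OLD=86931989/1048576 → NEW=0, ERR=86931989/1048576
(2,2): OLD=2796711551/16777216 → NEW=255, ERR=-1481478529/16777216
(2,3): OLD=23738722631/134217728 → NEW=255, ERR=-10486798009/134217728
(2,4): OLD=134927464759/1073741824 → NEW=0, ERR=134927464759/1073741824
(2,5): OLD=1490582543613/34359738368 → NEW=0, ERR=1490582543613/34359738368
(2,6): OLD=55507790076347/549755813888 → NEW=0, ERR=55507790076347/549755813888
(3,0): OLD=1963276191/16777216 → NEW=0, ERR=1963276191/16777216
(3,1): OLD=13561694899/134217728 → NEW=0, ERR=13561694899/134217728
(3,2): OLD=207385791113/1073741824 → NEW=255, ERR=-66418374007/1073741824
(3,3): OLD=595126182415/4294967296 → NEW=255, ERR=-500090478065/4294967296
(3,4): OLD=103122594452383/549755813888 → NEW=255, ERR=-37065138089057/549755813888
(3,5): OLD=280794899614157/4398046511104 → NEW=0, ERR=280794899614157/4398046511104
(3,6): OLD=17183781906270291/70368744177664 → NEW=255, ERR=-760247859034029/70368744177664
(4,0): OLD=284572373233/2147483648 → NEW=255, ERR=-263035957007/2147483648
(4,1): OLD=-78893277891/34359738368 → NEW=0, ERR=-78893277891/34359738368
(4,2): OLD=58905511020211/549755813888 → NEW=0, ERR=58905511020211/549755813888
(4,3): OLD=1007080454820001/4398046511104 → NEW=255, ERR=-114421405511519/4398046511104
(4,4): OLD=6060242761346899/35184372088832 → NEW=255, ERR=-2911772121305261/35184372088832
(4,5): OLD=141306887231065875/1125899906842624 → NEW=0, ERR=141306887231065875/1125899906842624
(4,6): OLD=2837680524163125365/18014398509481984 → NEW=255, ERR=-1755991095754780555/18014398509481984
(5,0): OLD=2359943602951/549755813888 → NEW=0, ERR=2359943602951/549755813888
(5,1): OLD=785471409860269/4398046511104 → NEW=255, ERR=-336030450471251/4398046511104
(5,2): OLD=8128834178666891/35184372088832 → NEW=255, ERR=-843180703985269/35184372088832
(5,3): OLD=-1248317939144873/281474976710656 → NEW=0, ERR=-1248317939144873/281474976710656
(5,4): OLD=3784902418225459101/18014398509481984 → NEW=255, ERR=-808769201692446819/18014398509481984
(5,5): OLD=20627115623783566669/144115188075855872 → NEW=255, ERR=-16122257335559680691/144115188075855872
(5,6): OLD=208538403879085865187/2305843009213693952 → NEW=0, ERR=208538403879085865187/2305843009213693952
Output grid:
  Row 0: .###.#.  (3 black, running=3)
  Row 1: #....#.  (5 black, running=8)
  Row 2: #.##...  (4 black, running=12)
  Row 3: ..###.#  (3 black, running=15)
  Row 4: #..##.#  (3 black, running=18)
  Row 5: .##.##.  (3 black, running=21)

Answer: 21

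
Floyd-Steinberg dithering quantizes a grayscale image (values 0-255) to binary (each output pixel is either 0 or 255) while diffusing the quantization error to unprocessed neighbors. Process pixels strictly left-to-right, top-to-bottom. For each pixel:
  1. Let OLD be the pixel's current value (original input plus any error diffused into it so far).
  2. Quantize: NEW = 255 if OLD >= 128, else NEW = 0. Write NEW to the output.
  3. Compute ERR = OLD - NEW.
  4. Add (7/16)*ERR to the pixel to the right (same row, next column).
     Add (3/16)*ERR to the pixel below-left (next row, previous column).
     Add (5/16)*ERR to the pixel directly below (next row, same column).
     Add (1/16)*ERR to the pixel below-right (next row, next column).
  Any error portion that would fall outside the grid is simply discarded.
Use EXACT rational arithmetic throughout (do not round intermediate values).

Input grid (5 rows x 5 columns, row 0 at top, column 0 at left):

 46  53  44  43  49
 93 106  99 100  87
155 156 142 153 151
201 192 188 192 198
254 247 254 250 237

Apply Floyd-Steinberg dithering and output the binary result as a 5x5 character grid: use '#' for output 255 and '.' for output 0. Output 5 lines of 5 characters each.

Answer: .....
.#.#.
##.##
###.#
#####

Derivation:
(0,0): OLD=46 → NEW=0, ERR=46
(0,1): OLD=585/8 → NEW=0, ERR=585/8
(0,2): OLD=9727/128 → NEW=0, ERR=9727/128
(0,3): OLD=156153/2048 → NEW=0, ERR=156153/2048
(0,4): OLD=2698703/32768 → NEW=0, ERR=2698703/32768
(1,0): OLD=15499/128 → NEW=0, ERR=15499/128
(1,1): OLD=203725/1024 → NEW=255, ERR=-57395/1024
(1,2): OLD=3836881/32768 → NEW=0, ERR=3836881/32768
(1,3): OLD=25591357/131072 → NEW=255, ERR=-7832003/131072
(1,4): OLD=191596055/2097152 → NEW=0, ERR=191596055/2097152
(2,0): OLD=2987295/16384 → NEW=255, ERR=-1190625/16384
(2,1): OLD=71415365/524288 → NEW=255, ERR=-62278075/524288
(2,2): OLD=938816015/8388608 → NEW=0, ERR=938816015/8388608
(2,3): OLD=27882177725/134217728 → NEW=255, ERR=-6343342915/134217728
(2,4): OLD=333157396971/2147483648 → NEW=255, ERR=-214450933269/2147483648
(3,0): OLD=1308775983/8388608 → NEW=255, ERR=-830319057/8388608
(3,1): OLD=8591086211/67108864 → NEW=255, ERR=-8521674109/67108864
(3,2): OLD=324555553553/2147483648 → NEW=255, ERR=-223052776687/2147483648
(3,3): OLD=515652124585/4294967296 → NEW=0, ERR=515652124585/4294967296
(3,4): OLD=14868524959853/68719476736 → NEW=255, ERR=-2654941607827/68719476736
(4,0): OLD=213952638689/1073741824 → NEW=255, ERR=-59851526431/1073741824
(4,1): OLD=5403746140769/34359738368 → NEW=255, ERR=-3357987143071/34359738368
(4,2): OLD=106300398437327/549755813888 → NEW=255, ERR=-33887334104113/549755813888
(4,3): OLD=2171009167137889/8796093022208 → NEW=255, ERR=-71994553525151/8796093022208
(4,4): OLD=32207715787677479/140737488355328 → NEW=255, ERR=-3680343742931161/140737488355328
Row 0: .....
Row 1: .#.#.
Row 2: ##.##
Row 3: ###.#
Row 4: #####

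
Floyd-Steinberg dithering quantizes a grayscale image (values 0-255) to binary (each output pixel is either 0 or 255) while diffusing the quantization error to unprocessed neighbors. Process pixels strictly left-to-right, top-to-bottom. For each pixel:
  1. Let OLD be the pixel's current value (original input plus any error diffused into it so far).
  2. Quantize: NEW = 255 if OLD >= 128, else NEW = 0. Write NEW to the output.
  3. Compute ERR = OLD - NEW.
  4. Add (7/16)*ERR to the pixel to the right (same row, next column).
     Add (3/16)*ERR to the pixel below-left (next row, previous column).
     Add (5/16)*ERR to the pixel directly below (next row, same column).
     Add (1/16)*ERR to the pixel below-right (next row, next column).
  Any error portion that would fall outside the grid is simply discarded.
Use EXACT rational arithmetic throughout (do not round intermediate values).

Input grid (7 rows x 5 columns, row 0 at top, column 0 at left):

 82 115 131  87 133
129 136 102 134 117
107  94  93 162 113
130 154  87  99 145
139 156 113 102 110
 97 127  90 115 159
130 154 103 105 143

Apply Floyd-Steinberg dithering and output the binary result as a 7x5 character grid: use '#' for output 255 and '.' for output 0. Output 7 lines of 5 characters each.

(0,0): OLD=82 → NEW=0, ERR=82
(0,1): OLD=1207/8 → NEW=255, ERR=-833/8
(0,2): OLD=10937/128 → NEW=0, ERR=10937/128
(0,3): OLD=254735/2048 → NEW=0, ERR=254735/2048
(0,4): OLD=6141289/32768 → NEW=255, ERR=-2214551/32768
(1,0): OLD=17293/128 → NEW=255, ERR=-15347/128
(1,1): OLD=73883/1024 → NEW=0, ERR=73883/1024
(1,2): OLD=5802615/32768 → NEW=255, ERR=-2553225/32768
(1,3): OLD=17229259/131072 → NEW=255, ERR=-16194101/131072
(1,4): OLD=104020097/2097152 → NEW=0, ERR=104020097/2097152
(2,0): OLD=1360857/16384 → NEW=0, ERR=1360857/16384
(2,1): OLD=68567843/524288 → NEW=255, ERR=-65125597/524288
(2,2): OLD=-36497751/8388608 → NEW=0, ERR=-36497751/8388608
(2,3): OLD=16900290923/134217728 → NEW=0, ERR=16900290923/134217728
(2,4): OLD=377671360301/2147483648 → NEW=255, ERR=-169936969939/2147483648
(3,0): OLD=1112879369/8388608 → NEW=255, ERR=-1026215671/8388608
(3,1): OLD=4431619093/67108864 → NEW=0, ERR=4431619093/67108864
(3,2): OLD=279982644535/2147483648 → NEW=255, ERR=-267625685705/2147483648
(3,3): OLD=295137904783/4294967296 → NEW=0, ERR=295137904783/4294967296
(3,4): OLD=10871729070347/68719476736 → NEW=255, ERR=-6651737497333/68719476736
(4,0): OLD=121496343975/1073741824 → NEW=0, ERR=121496343975/1073741824
(4,1): OLD=6704538787047/34359738368 → NEW=255, ERR=-2057194496793/34359738368
(4,2): OLD=35664289325801/549755813888 → NEW=0, ERR=35664289325801/549755813888
(4,3): OLD=1107585897130471/8796093022208 → NEW=0, ERR=1107585897130471/8796093022208
(4,4): OLD=19581555429701841/140737488355328 → NEW=255, ERR=-16306504100906799/140737488355328
(5,0): OLD=66594145492757/549755813888 → NEW=0, ERR=66594145492757/549755813888
(5,1): OLD=793943134309439/4398046511104 → NEW=255, ERR=-327558726022081/4398046511104
(5,2): OLD=13729810833946871/140737488355328 → NEW=0, ERR=13729810833946871/140737488355328
(5,3): OLD=100970767986638489/562949953421312 → NEW=255, ERR=-42581470135796071/562949953421312
(5,4): OLD=878829805951459395/9007199254740992 → NEW=0, ERR=878829805951459395/9007199254740992
(6,0): OLD=10829026384740357/70368744177664 → NEW=255, ERR=-7115003380563963/70368744177664
(6,1): OLD=252995261564086155/2251799813685248 → NEW=0, ERR=252995261564086155/2251799813685248
(6,2): OLD=5901630081264783145/36028797018963968 → NEW=255, ERR=-3285713158571028695/36028797018963968
(6,3): OLD=37963105683315434371/576460752303423488 → NEW=0, ERR=37963105683315434371/576460752303423488
(6,4): OLD=1822306053538852810837/9223372036854775808 → NEW=255, ERR=-529653815859115020203/9223372036854775808
Row 0: .#..#
Row 1: #.##.
Row 2: .#..#
Row 3: #.#.#
Row 4: .#..#
Row 5: .#.#.
Row 6: #.#.#

Answer: .#..#
#.##.
.#..#
#.#.#
.#..#
.#.#.
#.#.#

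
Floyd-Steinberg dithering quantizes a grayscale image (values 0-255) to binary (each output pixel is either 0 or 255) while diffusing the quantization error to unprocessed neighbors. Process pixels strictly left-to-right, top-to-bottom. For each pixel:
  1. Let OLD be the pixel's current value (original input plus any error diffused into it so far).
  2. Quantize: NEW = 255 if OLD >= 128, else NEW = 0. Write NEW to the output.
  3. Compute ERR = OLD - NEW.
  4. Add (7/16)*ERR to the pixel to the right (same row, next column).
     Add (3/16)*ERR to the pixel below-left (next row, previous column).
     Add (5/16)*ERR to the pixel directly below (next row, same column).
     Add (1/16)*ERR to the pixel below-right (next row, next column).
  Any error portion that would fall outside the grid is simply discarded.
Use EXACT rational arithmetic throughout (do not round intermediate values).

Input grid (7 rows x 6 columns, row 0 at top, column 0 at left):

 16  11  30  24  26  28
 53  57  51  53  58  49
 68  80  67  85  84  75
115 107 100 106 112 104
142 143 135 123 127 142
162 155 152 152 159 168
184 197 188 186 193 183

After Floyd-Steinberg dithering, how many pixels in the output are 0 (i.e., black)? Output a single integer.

(0,0): OLD=16 → NEW=0, ERR=16
(0,1): OLD=18 → NEW=0, ERR=18
(0,2): OLD=303/8 → NEW=0, ERR=303/8
(0,3): OLD=5193/128 → NEW=0, ERR=5193/128
(0,4): OLD=89599/2048 → NEW=0, ERR=89599/2048
(0,5): OLD=1544697/32768 → NEW=0, ERR=1544697/32768
(1,0): OLD=491/8 → NEW=0, ERR=491/8
(1,1): OLD=6245/64 → NEW=0, ERR=6245/64
(1,2): OLD=234001/2048 → NEW=0, ERR=234001/2048
(1,3): OLD=1034129/8192 → NEW=0, ERR=1034129/8192
(1,4): OLD=72495735/524288 → NEW=255, ERR=-61197705/524288
(1,5): OLD=129170961/8388608 → NEW=0, ERR=129170961/8388608
(2,0): OLD=108007/1024 → NEW=0, ERR=108007/1024
(2,1): OLD=5960437/32768 → NEW=255, ERR=-2395403/32768
(2,2): OLD=52686543/524288 → NEW=0, ERR=52686543/524288
(2,3): OLD=644534951/4194304 → NEW=255, ERR=-425012569/4194304
(2,4): OLD=1874757765/134217728 → NEW=0, ERR=1874757765/134217728
(2,5): OLD=168851642355/2147483648 → NEW=0, ERR=168851642355/2147483648
(3,0): OLD=70388031/524288 → NEW=255, ERR=-63305409/524288
(3,1): OLD=238085083/4194304 → NEW=0, ERR=238085083/4194304
(3,2): OLD=4451647205/33554432 → NEW=255, ERR=-4104732955/33554432
(3,3): OLD=63810761211/2147483648 → NEW=0, ERR=63810761211/2147483648
(3,4): OLD=2366947569315/17179869184 → NEW=255, ERR=-2013919072605/17179869184
(3,5): OLD=21483903502061/274877906944 → NEW=0, ERR=21483903502061/274877906944
(4,0): OLD=7711497577/67108864 → NEW=0, ERR=7711497577/67108864
(4,1): OLD=193840880429/1073741824 → NEW=255, ERR=-79963284691/1073741824
(4,2): OLD=2518895994535/34359738368 → NEW=0, ERR=2518895994535/34359738368
(4,3): OLD=74070336985299/549755813888 → NEW=255, ERR=-66117395556141/549755813888
(4,4): OLD=477293969193011/8796093022208 → NEW=0, ERR=477293969193011/8796093022208
(4,5): OLD=25732079125963653/140737488355328 → NEW=255, ERR=-10155980404644987/140737488355328
(5,0): OLD=3160168759895/17179869184 → NEW=255, ERR=-1220697882025/17179869184
(5,1): OLD=66833229996759/549755813888 → NEW=0, ERR=66833229996759/549755813888
(5,2): OLD=883528520242757/4398046511104 → NEW=255, ERR=-237973340088763/4398046511104
(5,3): OLD=14847799106455887/140737488355328 → NEW=0, ERR=14847799106455887/140737488355328
(5,4): OLD=56595035897534933/281474976710656 → NEW=255, ERR=-15181083163682347/281474976710656
(5,5): OLD=564050758220193381/4503599627370496 → NEW=0, ERR=564050758220193381/4503599627370496
(6,0): OLD=1623669144952549/8796093022208 → NEW=255, ERR=-619334575710491/8796093022208
(6,1): OLD=26683764219637521/140737488355328 → NEW=255, ERR=-9204295310971119/140737488355328
(6,2): OLD=95621316895091169/562949953421312 → NEW=255, ERR=-47930921227343391/562949953421312
(6,3): OLD=1515231508406082769/9007199254740992 → NEW=255, ERR=-781604301552870191/9007199254740992
(6,4): OLD=24248591573715253493/144115188075855872 → NEW=255, ERR=-12500781385627993867/144115188075855872
(6,5): OLD=416939207722135615443/2305843009213693952 → NEW=255, ERR=-171050759627356342317/2305843009213693952
Output grid:
  Row 0: ......  (6 black, running=6)
  Row 1: ....#.  (5 black, running=11)
  Row 2: .#.#..  (4 black, running=15)
  Row 3: #.#.#.  (3 black, running=18)
  Row 4: .#.#.#  (3 black, running=21)
  Row 5: #.#.#.  (3 black, running=24)
  Row 6: ######  (0 black, running=24)

Answer: 24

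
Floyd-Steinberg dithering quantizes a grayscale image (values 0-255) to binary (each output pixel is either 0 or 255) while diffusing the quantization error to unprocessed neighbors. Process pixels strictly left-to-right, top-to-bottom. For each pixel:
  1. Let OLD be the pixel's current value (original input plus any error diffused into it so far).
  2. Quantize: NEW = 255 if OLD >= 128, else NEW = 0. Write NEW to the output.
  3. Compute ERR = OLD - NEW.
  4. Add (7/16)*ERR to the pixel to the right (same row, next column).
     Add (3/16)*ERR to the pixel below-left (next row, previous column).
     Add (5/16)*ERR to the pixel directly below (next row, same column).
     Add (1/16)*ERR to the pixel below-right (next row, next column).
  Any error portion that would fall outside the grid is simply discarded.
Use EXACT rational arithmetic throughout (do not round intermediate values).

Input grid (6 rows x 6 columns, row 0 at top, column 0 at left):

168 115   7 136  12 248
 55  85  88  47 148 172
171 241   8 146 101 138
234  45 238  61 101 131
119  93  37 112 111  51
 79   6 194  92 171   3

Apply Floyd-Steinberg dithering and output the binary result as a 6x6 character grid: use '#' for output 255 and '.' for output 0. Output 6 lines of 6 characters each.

Answer: #..#.#
.#..#.
##..#.
#.#..#
...#..
#.#.#.

Derivation:
(0,0): OLD=168 → NEW=255, ERR=-87
(0,1): OLD=1231/16 → NEW=0, ERR=1231/16
(0,2): OLD=10409/256 → NEW=0, ERR=10409/256
(0,3): OLD=629919/4096 → NEW=255, ERR=-414561/4096
(0,4): OLD=-2115495/65536 → NEW=0, ERR=-2115495/65536
(0,5): OLD=245238383/1048576 → NEW=255, ERR=-22148497/1048576
(1,0): OLD=10813/256 → NEW=0, ERR=10813/256
(1,1): OLD=265643/2048 → NEW=255, ERR=-256597/2048
(1,2): OLD=2078983/65536 → NEW=0, ERR=2078983/65536
(1,3): OLD=6747323/262144 → NEW=0, ERR=6747323/262144
(1,4): OLD=2330140305/16777216 → NEW=255, ERR=-1948049775/16777216
(1,5): OLD=30221103527/268435456 → NEW=0, ERR=30221103527/268435456
(2,0): OLD=5266057/32768 → NEW=255, ERR=-3089783/32768
(2,1): OLD=177399411/1048576 → NEW=255, ERR=-89987469/1048576
(2,2): OLD=-379785703/16777216 → NEW=0, ERR=-379785703/16777216
(2,3): OLD=16690145169/134217728 → NEW=0, ERR=16690145169/134217728
(2,4): OLD=609182316595/4294967296 → NEW=255, ERR=-486034343885/4294967296
(2,5): OLD=8000034922133/68719476736 → NEW=0, ERR=8000034922133/68719476736
(3,0): OLD=3161540857/16777216 → NEW=255, ERR=-1116649223/16777216
(3,1): OLD=-2828636283/134217728 → NEW=0, ERR=-2828636283/134217728
(3,2): OLD=257330632799/1073741824 → NEW=255, ERR=-16473532321/1073741824
(3,3): OLD=4845724231325/68719476736 → NEW=0, ERR=4845724231325/68719476736
(3,4): OLD=69316727803389/549755813888 → NEW=0, ERR=69316727803389/549755813888
(3,5): OLD=1895294281401011/8796093022208 → NEW=255, ERR=-347709439262029/8796093022208
(4,0): OLD=202398676343/2147483648 → NEW=0, ERR=202398676343/2147483648
(4,1): OLD=4144183205515/34359738368 → NEW=0, ERR=4144183205515/34359738368
(4,2): OLD=106517875679281/1099511627776 → NEW=0, ERR=106517875679281/1099511627776
(4,3): OLD=3502639374959189/17592186044416 → NEW=255, ERR=-983368066366891/17592186044416
(4,4): OLD=34605071166503845/281474976710656 → NEW=0, ERR=34605071166503845/281474976710656
(4,5): OLD=451775733514832739/4503599627370496 → NEW=0, ERR=451775733514832739/4503599627370496
(5,0): OLD=72055153021137/549755813888 → NEW=255, ERR=-68132579520303/549755813888
(5,1): OLD=237948065190113/17592186044416 → NEW=0, ERR=237948065190113/17592186044416
(5,2): OLD=31982464797331771/140737488355328 → NEW=255, ERR=-3905594733276869/140737488355328
(5,3): OLD=412067183816265657/4503599627370496 → NEW=0, ERR=412067183816265657/4503599627370496
(5,4): OLD=2384788692009302297/9007199254740992 → NEW=255, ERR=87952882050349337/9007199254740992
(5,5): OLD=6673135351056463405/144115188075855872 → NEW=0, ERR=6673135351056463405/144115188075855872
Row 0: #..#.#
Row 1: .#..#.
Row 2: ##..#.
Row 3: #.#..#
Row 4: ...#..
Row 5: #.#.#.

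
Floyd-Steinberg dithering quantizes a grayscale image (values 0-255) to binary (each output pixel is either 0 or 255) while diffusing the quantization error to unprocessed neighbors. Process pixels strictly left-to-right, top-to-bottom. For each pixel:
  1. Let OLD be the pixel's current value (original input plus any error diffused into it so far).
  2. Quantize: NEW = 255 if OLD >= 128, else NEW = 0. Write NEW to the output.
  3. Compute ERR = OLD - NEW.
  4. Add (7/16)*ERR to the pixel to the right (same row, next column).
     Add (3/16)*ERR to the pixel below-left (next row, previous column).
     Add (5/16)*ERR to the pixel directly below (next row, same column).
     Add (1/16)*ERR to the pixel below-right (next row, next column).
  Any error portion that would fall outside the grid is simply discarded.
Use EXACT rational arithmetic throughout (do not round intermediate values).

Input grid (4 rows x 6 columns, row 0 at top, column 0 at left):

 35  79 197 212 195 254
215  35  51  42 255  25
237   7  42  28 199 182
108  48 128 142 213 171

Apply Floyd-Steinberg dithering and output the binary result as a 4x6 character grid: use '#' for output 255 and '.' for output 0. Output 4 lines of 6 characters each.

Answer: ..####
#...#.
#...##
..###.

Derivation:
(0,0): OLD=35 → NEW=0, ERR=35
(0,1): OLD=1509/16 → NEW=0, ERR=1509/16
(0,2): OLD=60995/256 → NEW=255, ERR=-4285/256
(0,3): OLD=838357/4096 → NEW=255, ERR=-206123/4096
(0,4): OLD=11336659/65536 → NEW=255, ERR=-5375021/65536
(0,5): OLD=228713157/1048576 → NEW=255, ERR=-38673723/1048576
(1,0): OLD=62367/256 → NEW=255, ERR=-2913/256
(1,1): OLD=119897/2048 → NEW=0, ERR=119897/2048
(1,2): OLD=4446029/65536 → NEW=0, ERR=4446029/65536
(1,3): OLD=10362633/262144 → NEW=0, ERR=10362633/262144
(1,4): OLD=3969553467/16777216 → NEW=255, ERR=-308636613/16777216
(1,5): OLD=80526893/268435456 → NEW=0, ERR=80526893/268435456
(2,0): OLD=8009187/32768 → NEW=255, ERR=-346653/32768
(2,1): OLD=34262769/1048576 → NEW=0, ERR=34262769/1048576
(2,2): OLD=1485903635/16777216 → NEW=0, ERR=1485903635/16777216
(2,3): OLD=10722917179/134217728 → NEW=0, ERR=10722917179/134217728
(2,4): OLD=990981320241/4294967296 → NEW=255, ERR=-104235340239/4294967296
(2,5): OLD=11704728562791/68719476736 → NEW=255, ERR=-5818738004889/68719476736
(3,0): OLD=1859263155/16777216 → NEW=0, ERR=1859263155/16777216
(3,1): OLD=16460495031/134217728 → NEW=0, ERR=16460495031/134217728
(3,2): OLD=243045951765/1073741824 → NEW=255, ERR=-30758213355/1073741824
(3,3): OLD=10680287781055/68719476736 → NEW=255, ERR=-6843178786625/68719476736
(3,4): OLD=82994408785887/549755813888 → NEW=255, ERR=-57193323755553/549755813888
(3,5): OLD=857686996762545/8796093022208 → NEW=0, ERR=857686996762545/8796093022208
Row 0: ..####
Row 1: #...#.
Row 2: #...##
Row 3: ..###.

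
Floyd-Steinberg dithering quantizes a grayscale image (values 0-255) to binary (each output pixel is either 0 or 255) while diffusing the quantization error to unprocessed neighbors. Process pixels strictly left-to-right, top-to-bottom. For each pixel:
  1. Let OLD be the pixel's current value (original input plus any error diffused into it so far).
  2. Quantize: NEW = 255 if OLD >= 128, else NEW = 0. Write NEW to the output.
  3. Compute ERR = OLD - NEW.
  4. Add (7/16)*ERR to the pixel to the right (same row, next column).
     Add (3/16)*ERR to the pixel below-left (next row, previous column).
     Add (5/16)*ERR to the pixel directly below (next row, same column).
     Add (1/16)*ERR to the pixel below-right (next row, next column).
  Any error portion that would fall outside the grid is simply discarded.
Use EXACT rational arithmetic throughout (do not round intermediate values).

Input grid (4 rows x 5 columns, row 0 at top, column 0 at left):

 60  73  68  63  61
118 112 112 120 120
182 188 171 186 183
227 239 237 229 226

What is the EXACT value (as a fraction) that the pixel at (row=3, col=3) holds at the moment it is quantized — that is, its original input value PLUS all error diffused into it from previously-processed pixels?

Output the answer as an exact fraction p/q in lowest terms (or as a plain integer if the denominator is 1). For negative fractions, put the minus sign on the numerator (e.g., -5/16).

Answer: 465358447949/2147483648

Derivation:
(0,0): OLD=60 → NEW=0, ERR=60
(0,1): OLD=397/4 → NEW=0, ERR=397/4
(0,2): OLD=7131/64 → NEW=0, ERR=7131/64
(0,3): OLD=114429/1024 → NEW=0, ERR=114429/1024
(0,4): OLD=1800427/16384 → NEW=0, ERR=1800427/16384
(1,0): OLD=9943/64 → NEW=255, ERR=-6377/64
(1,1): OLD=63521/512 → NEW=0, ERR=63521/512
(1,2): OLD=3739701/16384 → NEW=255, ERR=-438219/16384
(1,3): OLD=11192721/65536 → NEW=255, ERR=-5518959/65536
(1,4): OLD=130528403/1048576 → NEW=0, ERR=130528403/1048576
(2,0): OLD=1426427/8192 → NEW=255, ERR=-662533/8192
(2,1): OLD=47223801/262144 → NEW=255, ERR=-19622919/262144
(2,2): OLD=511103275/4194304 → NEW=0, ERR=511103275/4194304
(2,3): OLD=15748061521/67108864 → NEW=255, ERR=-1364698799/67108864
(2,4): OLD=223059537143/1073741824 → NEW=255, ERR=-50744627977/1073741824
(3,0): OLD=787232971/4194304 → NEW=255, ERR=-282314549/4194304
(3,1): OLD=6843538031/33554432 → NEW=255, ERR=-1712842129/33554432
(3,2): OLD=262267720821/1073741824 → NEW=255, ERR=-11536444299/1073741824
(3,3): OLD=465358447949/2147483648 → NEW=255, ERR=-82249882291/2147483648
Target (3,3): original=229, with diffused error = 465358447949/2147483648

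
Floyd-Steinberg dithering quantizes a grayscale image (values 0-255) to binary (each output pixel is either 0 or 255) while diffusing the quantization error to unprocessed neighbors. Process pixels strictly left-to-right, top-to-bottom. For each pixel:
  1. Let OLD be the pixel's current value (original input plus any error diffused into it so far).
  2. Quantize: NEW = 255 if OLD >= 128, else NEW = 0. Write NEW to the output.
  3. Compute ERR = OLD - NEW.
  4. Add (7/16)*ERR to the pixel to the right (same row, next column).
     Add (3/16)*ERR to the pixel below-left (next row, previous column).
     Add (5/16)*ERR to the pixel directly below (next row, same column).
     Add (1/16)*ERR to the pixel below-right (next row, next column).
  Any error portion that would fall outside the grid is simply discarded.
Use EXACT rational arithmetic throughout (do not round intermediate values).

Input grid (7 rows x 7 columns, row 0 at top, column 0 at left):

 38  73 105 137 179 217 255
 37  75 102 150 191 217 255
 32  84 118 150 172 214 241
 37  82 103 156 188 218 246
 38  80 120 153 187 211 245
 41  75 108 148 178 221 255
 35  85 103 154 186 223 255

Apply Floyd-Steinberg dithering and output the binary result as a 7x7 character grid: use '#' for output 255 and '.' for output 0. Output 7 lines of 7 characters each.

(0,0): OLD=38 → NEW=0, ERR=38
(0,1): OLD=717/8 → NEW=0, ERR=717/8
(0,2): OLD=18459/128 → NEW=255, ERR=-14181/128
(0,3): OLD=181309/2048 → NEW=0, ERR=181309/2048
(0,4): OLD=7134635/32768 → NEW=255, ERR=-1221205/32768
(0,5): OLD=105222061/524288 → NEW=255, ERR=-28471379/524288
(0,6): OLD=1939795387/8388608 → NEW=255, ERR=-199299653/8388608
(1,0): OLD=8407/128 → NEW=0, ERR=8407/128
(1,1): OLD=116065/1024 → NEW=0, ERR=116065/1024
(1,2): OLD=4560245/32768 → NEW=255, ERR=-3795595/32768
(1,3): OLD=14821201/131072 → NEW=0, ERR=14821201/131072
(1,4): OLD=1880522323/8388608 → NEW=255, ERR=-258572717/8388608
(1,5): OLD=12063500099/67108864 → NEW=255, ERR=-5049260221/67108864
(1,6): OLD=226843020941/1073741824 → NEW=255, ERR=-46961144179/1073741824
(2,0): OLD=1208763/16384 → NEW=0, ERR=1208763/16384
(2,1): OLD=70298681/524288 → NEW=255, ERR=-63394759/524288
(2,2): OLD=479724523/8388608 → NEW=0, ERR=479724523/8388608
(2,3): OLD=13243062355/67108864 → NEW=255, ERR=-3869697965/67108864
(2,4): OLD=69846736771/536870912 → NEW=255, ERR=-67055345789/536870912
(2,5): OLD=2159795606337/17179869184 → NEW=0, ERR=2159795606337/17179869184
(2,6): OLD=76314642666967/274877906944 → NEW=255, ERR=6220776396247/274877906944
(3,0): OLD=313596299/8388608 → NEW=0, ERR=313596299/8388608
(3,1): OLD=5093753647/67108864 → NEW=0, ERR=5093753647/67108864
(3,2): OLD=72858520637/536870912 → NEW=255, ERR=-64043561923/536870912
(3,3): OLD=141618319099/2147483648 → NEW=0, ERR=141618319099/2147483648
(3,4): OLD=54367561188747/274877906944 → NEW=255, ERR=-15726305081973/274877906944
(3,5): OLD=502901822249297/2199023255552 → NEW=255, ERR=-57849107916463/2199023255552
(3,6): OLD=8775696671898447/35184372088832 → NEW=255, ERR=-196318210753713/35184372088832
(4,0): OLD=68627302213/1073741824 → NEW=0, ERR=68627302213/1073741824
(4,1): OLD=1918159896705/17179869184 → NEW=0, ERR=1918159896705/17179869184
(4,2): OLD=40868338794543/274877906944 → NEW=255, ERR=-29225527476177/274877906944
(4,3): OLD=239494464569269/2199023255552 → NEW=0, ERR=239494464569269/2199023255552
(4,4): OLD=3799178232162767/17592186044416 → NEW=255, ERR=-686829209163313/17592186044416
(4,5): OLD=101936980927539727/562949953421312 → NEW=255, ERR=-41615257194894833/562949953421312
(4,6): OLD=1884942188560367641/9007199254740992 → NEW=255, ERR=-411893621398585319/9007199254740992
(5,0): OLD=22514658051859/274877906944 → NEW=0, ERR=22514658051859/274877906944
(5,1): OLD=285400446685105/2199023255552 → NEW=255, ERR=-275350483480655/2199023255552
(5,2): OLD=833722781334119/17592186044416 → NEW=0, ERR=833722781334119/17592186044416
(5,3): OLD=26571606609660707/140737488355328 → NEW=255, ERR=-9316452920947933/140737488355328
(5,4): OLD=1168992923436272737/9007199254740992 → NEW=255, ERR=-1127842886522680223/9007199254740992
(5,5): OLD=9518999182113213649/72057594037927936 → NEW=255, ERR=-8855687297558410031/72057594037927936
(5,6): OLD=210202674814947157279/1152921504606846976 → NEW=255, ERR=-83792308859798821601/1152921504606846976
(6,0): OLD=1305987894741515/35184372088832 → NEW=0, ERR=1305987894741515/35184372088832
(6,1): OLD=42848835544192391/562949953421312 → NEW=0, ERR=42848835544192391/562949953421312
(6,2): OLD=1178791858238705077/9007199254740992 → NEW=255, ERR=-1118043951720247883/9007199254740992
(6,3): OLD=4214751885705879403/72057594037927936 → NEW=0, ERR=4214751885705879403/72057594037927936
(6,4): OLD=20936982725963364081/144115188075855872 → NEW=255, ERR=-15812390233379883279/144115188075855872
(6,5): OLD=2123934275508984210917/18446744073709551616 → NEW=0, ERR=2123934275508984210917/18446744073709551616
(6,6): OLD=81159815092339001373683/295147905179352825856 → NEW=255, ERR=5897099271604030780403/295147905179352825856
Row 0: ..#.###
Row 1: ..#.###
Row 2: .#.##.#
Row 3: ..#.###
Row 4: ..#.###
Row 5: .#.####
Row 6: ..#.#.#

Answer: ..#.###
..#.###
.#.##.#
..#.###
..#.###
.#.####
..#.#.#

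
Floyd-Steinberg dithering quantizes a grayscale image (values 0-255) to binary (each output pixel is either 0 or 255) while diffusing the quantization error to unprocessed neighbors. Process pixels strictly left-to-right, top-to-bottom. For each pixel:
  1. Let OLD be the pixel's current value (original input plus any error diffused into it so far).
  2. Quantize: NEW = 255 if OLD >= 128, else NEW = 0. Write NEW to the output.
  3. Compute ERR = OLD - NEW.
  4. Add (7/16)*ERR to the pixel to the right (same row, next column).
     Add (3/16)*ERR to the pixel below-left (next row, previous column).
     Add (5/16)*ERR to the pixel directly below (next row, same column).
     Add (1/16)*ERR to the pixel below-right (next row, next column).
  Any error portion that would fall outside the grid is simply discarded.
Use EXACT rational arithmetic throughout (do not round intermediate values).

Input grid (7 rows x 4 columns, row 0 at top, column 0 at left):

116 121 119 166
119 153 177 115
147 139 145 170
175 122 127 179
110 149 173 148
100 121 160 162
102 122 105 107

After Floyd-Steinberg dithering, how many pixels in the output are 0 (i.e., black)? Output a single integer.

Answer: 13

Derivation:
(0,0): OLD=116 → NEW=0, ERR=116
(0,1): OLD=687/4 → NEW=255, ERR=-333/4
(0,2): OLD=5285/64 → NEW=0, ERR=5285/64
(0,3): OLD=206979/1024 → NEW=255, ERR=-54141/1024
(1,0): OLD=8937/64 → NEW=255, ERR=-7383/64
(1,1): OLD=50815/512 → NEW=0, ERR=50815/512
(1,2): OLD=3786507/16384 → NEW=255, ERR=-391413/16384
(1,3): OLD=24428349/262144 → NEW=0, ERR=24428349/262144
(2,0): OLD=1061349/8192 → NEW=255, ERR=-1027611/8192
(2,1): OLD=27117575/262144 → NEW=0, ERR=27117575/262144
(2,2): OLD=108248299/524288 → NEW=255, ERR=-25445141/524288
(2,3): OLD=1479705647/8388608 → NEW=255, ERR=-659389393/8388608
(3,0): OLD=650938165/4194304 → NEW=255, ERR=-418609355/4194304
(3,1): OLD=6289601707/67108864 → NEW=0, ERR=6289601707/67108864
(3,2): OLD=155224287125/1073741824 → NEW=255, ERR=-118579877995/1073741824
(3,3): OLD=1771016577683/17179869184 → NEW=0, ERR=1771016577683/17179869184
(4,0): OLD=103491657361/1073741824 → NEW=0, ERR=103491657361/1073741824
(4,1): OLD=1662253308819/8589934592 → NEW=255, ERR=-528180012141/8589934592
(4,2): OLD=37596155261779/274877906944 → NEW=255, ERR=-32497711008941/274877906944
(4,3): OLD=534751784028725/4398046511104 → NEW=0, ERR=534751784028725/4398046511104
(5,0): OLD=16299021605217/137438953472 → NEW=0, ERR=16299021605217/137438953472
(5,1): OLD=604841859631655/4398046511104 → NEW=255, ERR=-516660000699865/4398046511104
(5,2): OLD=199262167771309/2199023255552 → NEW=0, ERR=199262167771309/2199023255552
(5,3): OLD=16343202449580463/70368744177664 → NEW=255, ERR=-1600827315723857/70368744177664
(6,0): OLD=8235475360856853/70368744177664 → NEW=0, ERR=8235475360856853/70368744177664
(6,1): OLD=181149583272725667/1125899906842624 → NEW=255, ERR=-105954892972143453/1125899906842624
(6,2): OLD=1450834070851244613/18014398509481984 → NEW=0, ERR=1450834070851244613/18014398509481984
(6,3): OLD=40579785458447895267/288230376151711744 → NEW=255, ERR=-32918960460238599453/288230376151711744
Output grid:
  Row 0: .#.#  (2 black, running=2)
  Row 1: #.#.  (2 black, running=4)
  Row 2: #.##  (1 black, running=5)
  Row 3: #.#.  (2 black, running=7)
  Row 4: .##.  (2 black, running=9)
  Row 5: .#.#  (2 black, running=11)
  Row 6: .#.#  (2 black, running=13)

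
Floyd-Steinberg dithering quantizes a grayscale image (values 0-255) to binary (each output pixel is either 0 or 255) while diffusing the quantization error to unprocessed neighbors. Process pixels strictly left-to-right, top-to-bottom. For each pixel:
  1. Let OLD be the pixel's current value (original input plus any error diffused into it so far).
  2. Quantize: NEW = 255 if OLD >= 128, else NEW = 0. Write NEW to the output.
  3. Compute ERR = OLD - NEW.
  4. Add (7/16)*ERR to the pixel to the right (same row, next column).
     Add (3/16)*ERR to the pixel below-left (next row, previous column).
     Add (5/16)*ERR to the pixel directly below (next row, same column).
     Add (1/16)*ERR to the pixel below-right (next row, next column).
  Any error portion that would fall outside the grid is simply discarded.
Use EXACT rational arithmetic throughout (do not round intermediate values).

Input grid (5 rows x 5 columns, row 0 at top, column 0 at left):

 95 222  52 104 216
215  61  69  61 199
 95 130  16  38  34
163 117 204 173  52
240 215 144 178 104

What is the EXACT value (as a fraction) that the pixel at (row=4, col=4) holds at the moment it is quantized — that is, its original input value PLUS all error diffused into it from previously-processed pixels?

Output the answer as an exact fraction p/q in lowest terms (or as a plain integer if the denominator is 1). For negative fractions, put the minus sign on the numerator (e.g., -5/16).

Answer: 47887687483146983/281474976710656

Derivation:
(0,0): OLD=95 → NEW=0, ERR=95
(0,1): OLD=4217/16 → NEW=255, ERR=137/16
(0,2): OLD=14271/256 → NEW=0, ERR=14271/256
(0,3): OLD=525881/4096 → NEW=255, ERR=-518599/4096
(0,4): OLD=10525583/65536 → NEW=255, ERR=-6186097/65536
(1,0): OLD=63051/256 → NEW=255, ERR=-2229/256
(1,1): OLD=156173/2048 → NEW=0, ERR=156173/2048
(1,2): OLD=6329361/65536 → NEW=0, ERR=6329361/65536
(1,3): OLD=12968957/262144 → NEW=0, ERR=12968957/262144
(1,4): OLD=768536919/4194304 → NEW=255, ERR=-301010601/4194304
(2,0): OLD=3492319/32768 → NEW=0, ERR=3492319/32768
(2,1): OLD=228612485/1048576 → NEW=255, ERR=-38774395/1048576
(2,2): OLD=738951631/16777216 → NEW=0, ERR=738951631/16777216
(2,3): OLD=17531464189/268435456 → NEW=0, ERR=17531464189/268435456
(2,4): OLD=185705957035/4294967296 → NEW=0, ERR=185705957035/4294967296
(3,0): OLD=3177134063/16777216 → NEW=255, ERR=-1101056017/16777216
(3,1): OLD=12301263427/134217728 → NEW=0, ERR=12301263427/134217728
(3,2): OLD=1150175294289/4294967296 → NEW=255, ERR=54958633809/4294967296
(3,3): OLD=1802748316969/8589934592 → NEW=255, ERR=-387685003991/8589934592
(3,4): OLD=6851096977005/137438953472 → NEW=0, ERR=6851096977005/137438953472
(4,0): OLD=508257625121/2147483648 → NEW=255, ERR=-39350705119/2147483648
(4,1): OLD=16074985335969/68719476736 → NEW=255, ERR=-1448481231711/68719476736
(4,2): OLD=149580803261327/1099511627776 → NEW=255, ERR=-130794661821553/1099511627776
(4,3): OLD=2146223818304161/17592186044416 → NEW=0, ERR=2146223818304161/17592186044416
(4,4): OLD=47887687483146983/281474976710656 → NEW=255, ERR=-23888431578070297/281474976710656
Target (4,4): original=104, with diffused error = 47887687483146983/281474976710656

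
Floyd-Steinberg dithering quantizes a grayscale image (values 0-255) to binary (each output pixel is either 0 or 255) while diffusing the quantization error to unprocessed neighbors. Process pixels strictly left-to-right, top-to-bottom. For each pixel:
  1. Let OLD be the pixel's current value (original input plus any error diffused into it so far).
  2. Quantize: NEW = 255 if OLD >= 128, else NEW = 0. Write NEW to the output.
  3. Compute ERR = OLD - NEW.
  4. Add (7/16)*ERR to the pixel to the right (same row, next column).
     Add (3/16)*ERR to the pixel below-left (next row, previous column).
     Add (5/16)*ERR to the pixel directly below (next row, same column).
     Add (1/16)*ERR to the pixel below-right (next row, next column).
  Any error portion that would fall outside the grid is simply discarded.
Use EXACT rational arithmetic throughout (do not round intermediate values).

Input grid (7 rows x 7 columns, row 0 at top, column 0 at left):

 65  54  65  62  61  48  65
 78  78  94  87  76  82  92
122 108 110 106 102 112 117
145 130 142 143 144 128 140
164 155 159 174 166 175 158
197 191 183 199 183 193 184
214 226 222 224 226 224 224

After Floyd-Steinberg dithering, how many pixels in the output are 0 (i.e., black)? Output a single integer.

(0,0): OLD=65 → NEW=0, ERR=65
(0,1): OLD=1319/16 → NEW=0, ERR=1319/16
(0,2): OLD=25873/256 → NEW=0, ERR=25873/256
(0,3): OLD=435063/4096 → NEW=0, ERR=435063/4096
(0,4): OLD=7043137/65536 → NEW=0, ERR=7043137/65536
(0,5): OLD=99633607/1048576 → NEW=0, ERR=99633607/1048576
(0,6): OLD=1787954289/16777216 → NEW=0, ERR=1787954289/16777216
(1,0): OLD=29125/256 → NEW=0, ERR=29125/256
(1,1): OLD=361571/2048 → NEW=255, ERR=-160669/2048
(1,2): OLD=7623711/65536 → NEW=0, ERR=7623711/65536
(1,3): OLD=51787507/262144 → NEW=255, ERR=-15059213/262144
(1,4): OLD=1827138361/16777216 → NEW=0, ERR=1827138361/16777216
(1,5): OLD=24969635209/134217728 → NEW=255, ERR=-9255885431/134217728
(1,6): OLD=217048570855/2147483648 → NEW=0, ERR=217048570855/2147483648
(2,0): OLD=4680689/32768 → NEW=255, ERR=-3675151/32768
(2,1): OLD=66414187/1048576 → NEW=0, ERR=66414187/1048576
(2,2): OLD=2657316865/16777216 → NEW=255, ERR=-1620873215/16777216
(2,3): OLD=9861091385/134217728 → NEW=0, ERR=9861091385/134217728
(2,4): OLD=162839266441/1073741824 → NEW=255, ERR=-110964898679/1073741824
(2,5): OLD=2439330704003/34359738368 → NEW=0, ERR=2439330704003/34359738368
(2,6): OLD=96391124150981/549755813888 → NEW=255, ERR=-43796608390459/549755813888
(3,0): OLD=2043914721/16777216 → NEW=0, ERR=2043914721/16777216
(3,1): OLD=23886425165/134217728 → NEW=255, ERR=-10339095475/134217728
(3,2): OLD=102909185591/1073741824 → NEW=0, ERR=102909185591/1073741824
(3,3): OLD=783724666513/4294967296 → NEW=255, ERR=-311491993967/4294967296
(3,4): OLD=53809333255649/549755813888 → NEW=0, ERR=53809333255649/549755813888
(3,5): OLD=754753921328691/4398046511104 → NEW=255, ERR=-366747939002829/4398046511104
(3,6): OLD=5844758606347181/70368744177664 → NEW=0, ERR=5844758606347181/70368744177664
(4,0): OLD=402926620687/2147483648 → NEW=255, ERR=-144681709553/2147483648
(4,1): OLD=4364936040003/34359738368 → NEW=0, ERR=4364936040003/34359738368
(4,2): OLD=124308580085965/549755813888 → NEW=255, ERR=-15879152455475/549755813888
(4,3): OLD=717064372663263/4398046511104 → NEW=255, ERR=-404437487668257/4398046511104
(4,4): OLD=4791655415604845/35184372088832 → NEW=255, ERR=-4180359467047315/35184372088832
(4,5): OLD=133589486514335085/1125899906842624 → NEW=0, ERR=133589486514335085/1125899906842624
(4,6): OLD=4155094586221549323/18014398509481984 → NEW=255, ERR=-438577033696356597/18014398509481984
(5,0): OLD=109822166691705/549755813888 → NEW=255, ERR=-30365565849735/549755813888
(5,1): OLD=866006857240915/4398046511104 → NEW=255, ERR=-255495003090605/4398046511104
(5,2): OLD=4899624207387445/35184372088832 → NEW=255, ERR=-4072390675264715/35184372088832
(5,3): OLD=26892731169482729/281474976710656 → NEW=0, ERR=26892731169482729/281474976710656
(5,4): OLD=3678006347953080547/18014398509481984 → NEW=255, ERR=-915665271964825373/18014398509481984
(5,5): OLD=28224944733228050355/144115188075855872 → NEW=255, ERR=-8524428226115197005/144115188075855872
(5,6): OLD=364160489038493935133/2305843009213693952 → NEW=255, ERR=-223829478310998022627/2305843009213693952
(6,0): OLD=13077803610758881/70368744177664 → NEW=255, ERR=-4866226154545439/70368744177664
(6,1): OLD=171629059137012181/1125899906842624 → NEW=255, ERR=-115475417107856939/1125899906842624
(6,2): OLD=2796592094550245343/18014398509481984 → NEW=255, ERR=-1797079525367660577/18014398509481984
(6,3): OLD=27878830856507134849/144115188075855872 → NEW=255, ERR=-8870542102836112511/144115188075855872
(6,4): OLD=51324488520534824611/288230376151711744 → NEW=255, ERR=-22174257398151670109/288230376151711744
(6,5): OLD=5551735082891678121839/36893488147419103232 → NEW=255, ERR=-3856104394700193202321/36893488147419103232
(6,6): OLD=85144918866683381323801/590295810358705651712 → NEW=255, ERR=-65380512774786559862759/590295810358705651712
Output grid:
  Row 0: .......  (7 black, running=7)
  Row 1: .#.#.#.  (4 black, running=11)
  Row 2: #.#.#.#  (3 black, running=14)
  Row 3: .#.#.#.  (4 black, running=18)
  Row 4: #.###.#  (2 black, running=20)
  Row 5: ###.###  (1 black, running=21)
  Row 6: #######  (0 black, running=21)

Answer: 21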